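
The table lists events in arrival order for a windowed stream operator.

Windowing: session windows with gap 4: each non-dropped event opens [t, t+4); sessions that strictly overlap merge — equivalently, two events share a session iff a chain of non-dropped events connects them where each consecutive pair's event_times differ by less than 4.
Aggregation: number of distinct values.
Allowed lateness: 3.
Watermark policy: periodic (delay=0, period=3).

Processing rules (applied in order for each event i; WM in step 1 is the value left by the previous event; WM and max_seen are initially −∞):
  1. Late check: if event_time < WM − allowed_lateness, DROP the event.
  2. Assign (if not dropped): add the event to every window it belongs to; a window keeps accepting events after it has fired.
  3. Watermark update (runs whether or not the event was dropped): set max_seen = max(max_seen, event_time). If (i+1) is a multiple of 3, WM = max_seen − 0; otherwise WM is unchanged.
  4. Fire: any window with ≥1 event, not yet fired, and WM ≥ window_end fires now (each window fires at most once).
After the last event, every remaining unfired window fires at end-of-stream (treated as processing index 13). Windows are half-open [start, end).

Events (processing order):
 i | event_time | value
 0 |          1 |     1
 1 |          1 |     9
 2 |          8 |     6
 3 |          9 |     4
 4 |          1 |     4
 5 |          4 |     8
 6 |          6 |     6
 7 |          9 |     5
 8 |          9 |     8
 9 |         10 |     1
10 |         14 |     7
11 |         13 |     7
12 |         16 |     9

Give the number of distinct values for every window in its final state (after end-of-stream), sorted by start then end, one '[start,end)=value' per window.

[1,5)=2 [6,20)=7

i=0 t=1 v=1: → [1,5); WM=−∞
i=1 t=1 v=9: → [1,5); WM=−∞
i=2 t=8 v=6: → [8,12); WM=8
i=3 t=9 v=4: → [8,13); WM=8
i=4 t=1 v=4: DROP (t<8-3); WM=8
i=5 t=4 v=8: DROP (t<8-3); WM=9
i=6 t=6 v=6: → [6,13); WM=9
i=7 t=9 v=5: → [6,13); WM=9
i=8 t=9 v=8: → [6,13); WM=9
i=9 t=10 v=1: → [6,14); WM=9
i=10 t=14 v=7: → [14,18); WM=9
i=11 t=13 v=7: → [6,18); WM=14
i=12 t=16 v=9: → [6,20); WM=14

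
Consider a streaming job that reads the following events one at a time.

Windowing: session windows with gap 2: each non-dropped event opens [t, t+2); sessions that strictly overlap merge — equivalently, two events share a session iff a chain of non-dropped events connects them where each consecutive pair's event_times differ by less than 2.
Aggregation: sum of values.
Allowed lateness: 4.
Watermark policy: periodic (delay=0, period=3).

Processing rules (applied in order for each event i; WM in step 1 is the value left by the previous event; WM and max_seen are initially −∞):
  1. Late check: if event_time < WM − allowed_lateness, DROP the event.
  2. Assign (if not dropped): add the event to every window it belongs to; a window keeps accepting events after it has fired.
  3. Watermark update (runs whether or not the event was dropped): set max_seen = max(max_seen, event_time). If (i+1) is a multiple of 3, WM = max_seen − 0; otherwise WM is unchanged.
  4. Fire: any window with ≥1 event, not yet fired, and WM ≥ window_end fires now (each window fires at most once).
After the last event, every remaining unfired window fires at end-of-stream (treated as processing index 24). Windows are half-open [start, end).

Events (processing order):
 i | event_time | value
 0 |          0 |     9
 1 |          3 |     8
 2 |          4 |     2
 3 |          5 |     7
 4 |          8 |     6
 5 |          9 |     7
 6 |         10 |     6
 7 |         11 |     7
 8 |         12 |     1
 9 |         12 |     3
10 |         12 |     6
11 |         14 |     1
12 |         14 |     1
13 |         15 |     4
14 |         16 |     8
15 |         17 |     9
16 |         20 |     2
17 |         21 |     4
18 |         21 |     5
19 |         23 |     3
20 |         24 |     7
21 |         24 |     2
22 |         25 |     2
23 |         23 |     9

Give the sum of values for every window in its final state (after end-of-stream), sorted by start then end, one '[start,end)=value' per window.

i=0 t=0 v=9: → [0,2); WM=−∞
i=1 t=3 v=8: → [3,5); WM=−∞
i=2 t=4 v=2: → [3,6); WM=4
i=3 t=5 v=7: → [3,7); WM=4
i=4 t=8 v=6: → [8,10); WM=4
i=5 t=9 v=7: → [8,11); WM=9
i=6 t=10 v=6: → [8,12); WM=9
i=7 t=11 v=7: → [8,13); WM=9
i=8 t=12 v=1: → [8,14); WM=12
i=9 t=12 v=3: → [8,14); WM=12
i=10 t=12 v=6: → [8,14); WM=12
i=11 t=14 v=1: → [14,16); WM=14
i=12 t=14 v=1: → [14,16); WM=14
i=13 t=15 v=4: → [14,17); WM=14
i=14 t=16 v=8: → [14,18); WM=16
i=15 t=17 v=9: → [14,19); WM=16
i=16 t=20 v=2: → [20,22); WM=16
i=17 t=21 v=4: → [20,23); WM=21
i=18 t=21 v=5: → [20,23); WM=21
i=19 t=23 v=3: → [23,25); WM=21
i=20 t=24 v=7: → [23,26); WM=24
i=21 t=24 v=2: → [23,26); WM=24
i=22 t=25 v=2: → [23,27); WM=24
i=23 t=23 v=9: → [23,27); WM=25

[0,2)=9 [3,7)=17 [8,14)=36 [14,19)=23 [20,23)=11 [23,27)=23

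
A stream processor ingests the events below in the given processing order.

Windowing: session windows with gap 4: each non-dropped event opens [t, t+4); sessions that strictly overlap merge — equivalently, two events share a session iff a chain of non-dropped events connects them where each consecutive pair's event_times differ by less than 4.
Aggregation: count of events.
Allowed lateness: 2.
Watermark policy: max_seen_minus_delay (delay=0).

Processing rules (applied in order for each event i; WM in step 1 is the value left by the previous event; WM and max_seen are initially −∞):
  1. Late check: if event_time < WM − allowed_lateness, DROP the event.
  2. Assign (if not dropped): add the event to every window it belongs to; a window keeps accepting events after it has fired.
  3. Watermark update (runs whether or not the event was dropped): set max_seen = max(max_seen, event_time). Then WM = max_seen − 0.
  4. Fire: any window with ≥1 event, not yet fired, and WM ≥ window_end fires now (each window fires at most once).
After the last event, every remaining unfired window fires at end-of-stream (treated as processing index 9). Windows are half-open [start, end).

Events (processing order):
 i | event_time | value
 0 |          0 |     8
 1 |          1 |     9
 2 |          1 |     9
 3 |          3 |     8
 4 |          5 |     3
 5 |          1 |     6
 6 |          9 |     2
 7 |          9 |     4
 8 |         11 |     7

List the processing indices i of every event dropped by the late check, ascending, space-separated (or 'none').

i=0 t=0 v=8: → [0,4); WM=0
i=1 t=1 v=9: → [0,5); WM=1
i=2 t=1 v=9: → [0,5); WM=1
i=3 t=3 v=8: → [0,7); WM=3
i=4 t=5 v=3: → [0,9); WM=5
i=5 t=1 v=6: DROP (t<5-2); WM=5
i=6 t=9 v=2: → [9,13); WM=9
i=7 t=9 v=4: → [9,13); WM=9
i=8 t=11 v=7: → [9,15); WM=11

5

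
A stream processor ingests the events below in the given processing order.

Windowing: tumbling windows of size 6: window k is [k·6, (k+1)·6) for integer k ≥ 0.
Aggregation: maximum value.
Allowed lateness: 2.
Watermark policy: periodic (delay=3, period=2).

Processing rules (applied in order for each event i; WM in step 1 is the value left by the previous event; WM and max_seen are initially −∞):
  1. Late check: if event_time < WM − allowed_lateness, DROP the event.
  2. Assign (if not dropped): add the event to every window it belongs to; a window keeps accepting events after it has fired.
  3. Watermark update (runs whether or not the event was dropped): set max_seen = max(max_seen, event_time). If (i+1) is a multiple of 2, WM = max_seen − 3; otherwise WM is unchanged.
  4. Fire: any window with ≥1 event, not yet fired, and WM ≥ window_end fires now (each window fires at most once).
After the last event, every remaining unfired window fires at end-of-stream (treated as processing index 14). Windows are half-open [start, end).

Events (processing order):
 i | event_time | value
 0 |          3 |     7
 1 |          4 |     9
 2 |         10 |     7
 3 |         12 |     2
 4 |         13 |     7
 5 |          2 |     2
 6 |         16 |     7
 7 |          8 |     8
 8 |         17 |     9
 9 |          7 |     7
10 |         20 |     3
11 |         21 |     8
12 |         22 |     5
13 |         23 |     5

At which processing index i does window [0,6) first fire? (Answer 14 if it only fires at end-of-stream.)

3

i=0 t=3 v=7: → [0,6); WM=−∞
i=1 t=4 v=9: → [0,6); WM=1
i=2 t=10 v=7: → [6,12); WM=1
i=3 t=12 v=2: → [12,18); WM=9; [0,6) fires=9
i=4 t=13 v=7: → [12,18); WM=9
i=5 t=2 v=2: DROP (t<9-2); WM=10
i=6 t=16 v=7: → [12,18); WM=10
i=7 t=8 v=8: → [6,12); WM=13; [6,12) fires=8
i=8 t=17 v=9: → [12,18); WM=13
i=9 t=7 v=7: DROP (t<13-2); WM=14
i=10 t=20 v=3: → [18,24); WM=14
i=11 t=21 v=8: → [18,24); WM=18; [12,18) fires=9
i=12 t=22 v=5: → [18,24); WM=18
i=13 t=23 v=5: → [18,24); WM=20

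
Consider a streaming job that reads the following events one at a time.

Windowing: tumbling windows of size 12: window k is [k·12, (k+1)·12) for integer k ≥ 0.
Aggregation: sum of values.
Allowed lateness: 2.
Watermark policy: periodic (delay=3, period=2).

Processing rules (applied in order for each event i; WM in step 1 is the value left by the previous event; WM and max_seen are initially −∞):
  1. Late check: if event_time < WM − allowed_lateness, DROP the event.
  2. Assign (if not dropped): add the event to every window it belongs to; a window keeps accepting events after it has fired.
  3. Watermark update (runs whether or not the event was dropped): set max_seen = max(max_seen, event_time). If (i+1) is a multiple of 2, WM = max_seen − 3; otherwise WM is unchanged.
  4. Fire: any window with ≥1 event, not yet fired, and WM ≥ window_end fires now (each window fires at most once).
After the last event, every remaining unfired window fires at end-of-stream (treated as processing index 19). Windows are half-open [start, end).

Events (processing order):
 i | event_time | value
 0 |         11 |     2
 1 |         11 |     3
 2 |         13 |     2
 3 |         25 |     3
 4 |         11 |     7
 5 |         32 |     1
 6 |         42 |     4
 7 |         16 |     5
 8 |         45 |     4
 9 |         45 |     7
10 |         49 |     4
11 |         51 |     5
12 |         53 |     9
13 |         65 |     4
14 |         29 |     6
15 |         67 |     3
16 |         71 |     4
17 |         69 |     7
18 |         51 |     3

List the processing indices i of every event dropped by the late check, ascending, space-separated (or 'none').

4 7 14 18

i=0 t=11 v=2: → [0,12); WM=−∞
i=1 t=11 v=3: → [0,12); WM=8
i=2 t=13 v=2: → [12,24); WM=8
i=3 t=25 v=3: → [24,36); WM=22; [0,12) fires=5
i=4 t=11 v=7: DROP (t<22-2); WM=22
i=5 t=32 v=1: → [24,36); WM=29; [12,24) fires=2
i=6 t=42 v=4: → [36,48); WM=29
i=7 t=16 v=5: DROP (t<29-2); WM=39; [24,36) fires=4
i=8 t=45 v=4: → [36,48); WM=39
i=9 t=45 v=7: → [36,48); WM=42
i=10 t=49 v=4: → [48,60); WM=42
i=11 t=51 v=5: → [48,60); WM=48; [36,48) fires=15
i=12 t=53 v=9: → [48,60); WM=48
i=13 t=65 v=4: → [60,72); WM=62; [48,60) fires=18
i=14 t=29 v=6: DROP (t<62-2); WM=62
i=15 t=67 v=3: → [60,72); WM=64
i=16 t=71 v=4: → [60,72); WM=64
i=17 t=69 v=7: → [60,72); WM=68
i=18 t=51 v=3: DROP (t<68-2); WM=68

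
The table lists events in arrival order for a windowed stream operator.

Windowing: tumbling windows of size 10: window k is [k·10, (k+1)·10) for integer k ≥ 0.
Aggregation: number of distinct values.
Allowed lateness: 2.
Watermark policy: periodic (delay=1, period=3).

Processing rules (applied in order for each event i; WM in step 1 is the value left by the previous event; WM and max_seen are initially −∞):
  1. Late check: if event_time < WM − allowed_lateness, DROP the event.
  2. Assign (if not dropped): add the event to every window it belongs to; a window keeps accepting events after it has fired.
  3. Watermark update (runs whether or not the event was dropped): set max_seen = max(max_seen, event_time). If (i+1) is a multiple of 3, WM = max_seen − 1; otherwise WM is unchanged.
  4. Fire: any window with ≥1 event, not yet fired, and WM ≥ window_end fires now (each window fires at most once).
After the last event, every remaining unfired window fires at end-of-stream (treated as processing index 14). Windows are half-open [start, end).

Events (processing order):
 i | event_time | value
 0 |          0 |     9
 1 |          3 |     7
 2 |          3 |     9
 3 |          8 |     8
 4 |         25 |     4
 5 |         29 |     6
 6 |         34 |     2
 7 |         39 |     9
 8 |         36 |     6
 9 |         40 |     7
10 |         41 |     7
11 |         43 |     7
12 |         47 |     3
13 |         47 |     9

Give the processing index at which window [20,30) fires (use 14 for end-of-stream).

i=0 t=0 v=9: → [0,10); WM=−∞
i=1 t=3 v=7: → [0,10); WM=−∞
i=2 t=3 v=9: → [0,10); WM=2
i=3 t=8 v=8: → [0,10); WM=2
i=4 t=25 v=4: → [20,30); WM=2
i=5 t=29 v=6: → [20,30); WM=28; [0,10) fires=3
i=6 t=34 v=2: → [30,40); WM=28
i=7 t=39 v=9: → [30,40); WM=28
i=8 t=36 v=6: → [30,40); WM=38; [20,30) fires=2
i=9 t=40 v=7: → [40,50); WM=38
i=10 t=41 v=7: → [40,50); WM=38
i=11 t=43 v=7: → [40,50); WM=42; [30,40) fires=3
i=12 t=47 v=3: → [40,50); WM=42
i=13 t=47 v=9: → [40,50); WM=42

8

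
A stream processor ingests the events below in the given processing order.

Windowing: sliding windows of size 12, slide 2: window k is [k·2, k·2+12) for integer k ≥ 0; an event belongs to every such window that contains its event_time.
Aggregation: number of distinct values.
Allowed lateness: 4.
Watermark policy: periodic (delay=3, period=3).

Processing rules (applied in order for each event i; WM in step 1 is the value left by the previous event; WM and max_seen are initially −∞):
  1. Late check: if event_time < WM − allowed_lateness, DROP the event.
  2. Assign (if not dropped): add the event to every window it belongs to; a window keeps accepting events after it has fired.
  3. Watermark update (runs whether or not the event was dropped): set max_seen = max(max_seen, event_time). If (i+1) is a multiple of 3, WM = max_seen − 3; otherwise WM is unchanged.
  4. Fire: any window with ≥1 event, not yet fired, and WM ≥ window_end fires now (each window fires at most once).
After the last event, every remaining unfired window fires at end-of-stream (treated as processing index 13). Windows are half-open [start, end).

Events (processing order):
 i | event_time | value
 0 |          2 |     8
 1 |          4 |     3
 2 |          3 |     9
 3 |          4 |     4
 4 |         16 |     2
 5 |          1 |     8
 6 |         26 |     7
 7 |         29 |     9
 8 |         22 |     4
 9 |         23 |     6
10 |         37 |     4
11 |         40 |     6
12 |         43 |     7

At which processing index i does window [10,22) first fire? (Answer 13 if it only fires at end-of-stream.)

8

i=0 t=2 v=8: → [2,14),[0,12); WM=−∞
i=1 t=4 v=3: → [4,16),[2,14),[0,12); WM=−∞
i=2 t=3 v=9: → [2,14),[0,12); WM=1
i=3 t=4 v=4: → [4,16),[2,14),[0,12); WM=1
i=4 t=16 v=2: → [16,28),[14,26),[12,24),[10,22),[8,20),[6,18); WM=1
i=5 t=1 v=8: → [0,12); WM=13; [0,12) fires=4
i=6 t=26 v=7: → [26,38),[24,36),[22,34),[20,32),[18,30),[16,28); WM=13
i=7 t=29 v=9: → [28,40),[26,38),[24,36),[22,34),[20,32),[18,30); WM=13
i=8 t=22 v=4: → [22,34),[20,32),[18,30),[16,28),[14,26),[12,24); WM=26; [2,14) fires=4 [4,16) fires=2 [6,18) fires=1 [8,20) fires=1 [10,22) fires=1 [12,24) fires=2 [14,26) fires=2
i=9 t=23 v=6: → [22,34),[20,32),[18,30),[16,28),[14,26),[12,24); WM=26
i=10 t=37 v=4: → [36,48),[34,46),[32,44),[30,42),[28,40),[26,38); WM=26
i=11 t=40 v=6: → [40,52),[38,50),[36,48),[34,46),[32,44),[30,42); WM=37; [16,28) fires=4 [18,30) fires=4 [20,32) fires=4 [22,34) fires=4 [24,36) fires=2
i=12 t=43 v=7: → [42,54),[40,52),[38,50),[36,48),[34,46),[32,44); WM=37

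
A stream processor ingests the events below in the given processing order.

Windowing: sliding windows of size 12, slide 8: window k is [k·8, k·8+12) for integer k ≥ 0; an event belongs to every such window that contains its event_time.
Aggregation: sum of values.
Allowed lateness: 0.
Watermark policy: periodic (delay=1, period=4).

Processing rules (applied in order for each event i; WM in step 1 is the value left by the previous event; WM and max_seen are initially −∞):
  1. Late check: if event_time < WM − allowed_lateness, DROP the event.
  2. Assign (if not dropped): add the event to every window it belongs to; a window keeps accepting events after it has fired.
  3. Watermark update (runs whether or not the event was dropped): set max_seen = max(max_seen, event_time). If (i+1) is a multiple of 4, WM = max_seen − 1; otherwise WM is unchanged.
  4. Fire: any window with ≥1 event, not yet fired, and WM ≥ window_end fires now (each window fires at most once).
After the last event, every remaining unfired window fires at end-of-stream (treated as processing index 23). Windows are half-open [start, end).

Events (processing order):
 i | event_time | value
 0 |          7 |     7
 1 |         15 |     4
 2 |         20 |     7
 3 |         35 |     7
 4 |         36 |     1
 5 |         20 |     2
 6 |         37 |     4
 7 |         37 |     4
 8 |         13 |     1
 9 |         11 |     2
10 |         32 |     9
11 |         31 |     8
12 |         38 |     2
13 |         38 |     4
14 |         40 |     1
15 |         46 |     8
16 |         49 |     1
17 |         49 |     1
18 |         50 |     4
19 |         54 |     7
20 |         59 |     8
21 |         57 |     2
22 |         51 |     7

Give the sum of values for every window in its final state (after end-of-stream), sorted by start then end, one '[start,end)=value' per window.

i=0 t=7 v=7: → [0,12); WM=−∞
i=1 t=15 v=4: → [8,20); WM=−∞
i=2 t=20 v=7: → [16,28); WM=−∞
i=3 t=35 v=7: → [32,44),[24,36); WM=34; [0,12) fires=7 [8,20) fires=4 [16,28) fires=7
i=4 t=36 v=1: → [32,44); WM=34
i=5 t=20 v=2: DROP (t<34-0); WM=34
i=6 t=37 v=4: → [32,44); WM=34
i=7 t=37 v=4: → [32,44); WM=36; [24,36) fires=7
i=8 t=13 v=1: DROP (t<36-0); WM=36
i=9 t=11 v=2: DROP (t<36-0); WM=36
i=10 t=32 v=9: DROP (t<36-0); WM=36
i=11 t=31 v=8: DROP (t<36-0); WM=36
i=12 t=38 v=2: → [32,44); WM=36
i=13 t=38 v=4: → [32,44); WM=36
i=14 t=40 v=1: → [40,52),[32,44); WM=36
i=15 t=46 v=8: → [40,52); WM=45; [32,44) fires=23
i=16 t=49 v=1: → [48,60),[40,52); WM=45
i=17 t=49 v=1: → [48,60),[40,52); WM=45
i=18 t=50 v=4: → [48,60),[40,52); WM=45
i=19 t=54 v=7: → [48,60); WM=53; [40,52) fires=15
i=20 t=59 v=8: → [56,68),[48,60); WM=53
i=21 t=57 v=2: → [56,68),[48,60); WM=53
i=22 t=51 v=7: DROP (t<53-0); WM=53

[0,12)=7 [8,20)=4 [16,28)=7 [24,36)=7 [32,44)=23 [40,52)=15 [48,60)=23 [56,68)=10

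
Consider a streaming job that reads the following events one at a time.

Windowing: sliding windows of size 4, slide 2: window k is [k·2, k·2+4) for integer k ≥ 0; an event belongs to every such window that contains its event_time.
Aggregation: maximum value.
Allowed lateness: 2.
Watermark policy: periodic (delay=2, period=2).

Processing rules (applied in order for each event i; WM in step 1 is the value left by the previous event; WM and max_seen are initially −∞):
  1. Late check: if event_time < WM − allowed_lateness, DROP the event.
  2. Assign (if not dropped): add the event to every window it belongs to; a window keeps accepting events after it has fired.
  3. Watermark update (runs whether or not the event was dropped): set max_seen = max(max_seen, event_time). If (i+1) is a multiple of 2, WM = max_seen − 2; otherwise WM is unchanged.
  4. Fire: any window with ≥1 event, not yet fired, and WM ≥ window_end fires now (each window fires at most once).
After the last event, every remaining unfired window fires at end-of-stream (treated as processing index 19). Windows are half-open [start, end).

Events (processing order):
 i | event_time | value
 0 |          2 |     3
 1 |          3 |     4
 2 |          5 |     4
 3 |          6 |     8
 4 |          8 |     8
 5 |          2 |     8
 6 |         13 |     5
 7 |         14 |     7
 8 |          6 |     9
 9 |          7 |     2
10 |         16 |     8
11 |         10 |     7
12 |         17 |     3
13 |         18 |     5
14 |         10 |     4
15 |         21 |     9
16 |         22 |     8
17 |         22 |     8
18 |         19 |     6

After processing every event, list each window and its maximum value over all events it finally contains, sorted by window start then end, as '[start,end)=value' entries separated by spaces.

i=0 t=2 v=3: → [2,6),[0,4); WM=−∞
i=1 t=3 v=4: → [2,6),[0,4); WM=1
i=2 t=5 v=4: → [4,8),[2,6); WM=1
i=3 t=6 v=8: → [6,10),[4,8); WM=4; [0,4) fires=4
i=4 t=8 v=8: → [8,12),[6,10); WM=4
i=5 t=2 v=8: → [2,6),[0,4); WM=6; [2,6) fires=8
i=6 t=13 v=5: → [12,16),[10,14); WM=6
i=7 t=14 v=7: → [14,18),[12,16); WM=12; [4,8) fires=8 [6,10) fires=8 [8,12) fires=8
i=8 t=6 v=9: DROP (t<12-2); WM=12
i=9 t=7 v=2: DROP (t<12-2); WM=12
i=10 t=16 v=8: → [16,20),[14,18); WM=12
i=11 t=10 v=7: → [10,14),[8,12); WM=14; [10,14) fires=7
i=12 t=17 v=3: → [16,20),[14,18); WM=14
i=13 t=18 v=5: → [18,22),[16,20); WM=16; [12,16) fires=7
i=14 t=10 v=4: DROP (t<16-2); WM=16
i=15 t=21 v=9: → [20,24),[18,22); WM=19; [14,18) fires=8
i=16 t=22 v=8: → [22,26),[20,24); WM=19
i=17 t=22 v=8: → [22,26),[20,24); WM=20; [16,20) fires=8
i=18 t=19 v=6: → [18,22),[16,20); WM=20

[0,4)=8 [2,6)=8 [4,8)=8 [6,10)=8 [8,12)=8 [10,14)=7 [12,16)=7 [14,18)=8 [16,20)=8 [18,22)=9 [20,24)=9 [22,26)=8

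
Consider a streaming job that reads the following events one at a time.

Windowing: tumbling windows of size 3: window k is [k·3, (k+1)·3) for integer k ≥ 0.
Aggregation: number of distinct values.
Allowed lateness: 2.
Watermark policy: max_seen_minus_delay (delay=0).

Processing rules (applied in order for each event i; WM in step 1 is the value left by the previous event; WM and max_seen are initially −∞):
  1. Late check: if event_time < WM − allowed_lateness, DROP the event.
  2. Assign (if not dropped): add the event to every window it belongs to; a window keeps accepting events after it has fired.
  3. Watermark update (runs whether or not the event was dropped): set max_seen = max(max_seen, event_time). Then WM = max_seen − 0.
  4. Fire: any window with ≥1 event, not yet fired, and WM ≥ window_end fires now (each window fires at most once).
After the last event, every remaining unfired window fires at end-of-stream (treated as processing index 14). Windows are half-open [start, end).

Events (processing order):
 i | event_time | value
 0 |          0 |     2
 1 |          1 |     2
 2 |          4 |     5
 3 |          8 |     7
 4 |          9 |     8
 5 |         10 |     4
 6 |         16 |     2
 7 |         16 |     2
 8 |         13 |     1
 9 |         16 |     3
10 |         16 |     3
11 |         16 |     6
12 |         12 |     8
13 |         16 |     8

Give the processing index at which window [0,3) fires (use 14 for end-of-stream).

2

i=0 t=0 v=2: → [0,3); WM=0
i=1 t=1 v=2: → [0,3); WM=1
i=2 t=4 v=5: → [3,6); WM=4; [0,3) fires=1
i=3 t=8 v=7: → [6,9); WM=8; [3,6) fires=1
i=4 t=9 v=8: → [9,12); WM=9; [6,9) fires=1
i=5 t=10 v=4: → [9,12); WM=10
i=6 t=16 v=2: → [15,18); WM=16; [9,12) fires=2
i=7 t=16 v=2: → [15,18); WM=16
i=8 t=13 v=1: DROP (t<16-2); WM=16
i=9 t=16 v=3: → [15,18); WM=16
i=10 t=16 v=3: → [15,18); WM=16
i=11 t=16 v=6: → [15,18); WM=16
i=12 t=12 v=8: DROP (t<16-2); WM=16
i=13 t=16 v=8: → [15,18); WM=16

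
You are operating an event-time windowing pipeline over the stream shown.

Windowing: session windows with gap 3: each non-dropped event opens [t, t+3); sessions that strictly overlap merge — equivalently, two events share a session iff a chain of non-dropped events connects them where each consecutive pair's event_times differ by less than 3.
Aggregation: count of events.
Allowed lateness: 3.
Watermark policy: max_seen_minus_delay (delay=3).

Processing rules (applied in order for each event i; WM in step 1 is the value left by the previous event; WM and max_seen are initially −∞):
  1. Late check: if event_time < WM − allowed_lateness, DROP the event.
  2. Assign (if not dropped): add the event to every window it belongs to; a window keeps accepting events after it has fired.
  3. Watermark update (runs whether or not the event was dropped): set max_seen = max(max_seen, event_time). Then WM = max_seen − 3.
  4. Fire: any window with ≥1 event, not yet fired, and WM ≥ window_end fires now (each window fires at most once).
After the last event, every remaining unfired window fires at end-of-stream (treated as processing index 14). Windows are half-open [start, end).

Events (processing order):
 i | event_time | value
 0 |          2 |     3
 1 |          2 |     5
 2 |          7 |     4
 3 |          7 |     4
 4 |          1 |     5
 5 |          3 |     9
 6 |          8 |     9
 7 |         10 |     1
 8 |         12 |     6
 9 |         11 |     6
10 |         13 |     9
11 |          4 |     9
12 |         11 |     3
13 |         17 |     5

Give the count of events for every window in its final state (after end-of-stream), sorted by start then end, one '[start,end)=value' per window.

[1,6)=4 [7,16)=8 [17,20)=1

i=0 t=2 v=3: → [2,5); WM=-1
i=1 t=2 v=5: → [2,5); WM=-1
i=2 t=7 v=4: → [7,10); WM=4
i=3 t=7 v=4: → [7,10); WM=4
i=4 t=1 v=5: → [1,5); WM=4
i=5 t=3 v=9: → [1,6); WM=4
i=6 t=8 v=9: → [7,11); WM=5
i=7 t=10 v=1: → [7,13); WM=7
i=8 t=12 v=6: → [7,15); WM=9
i=9 t=11 v=6: → [7,15); WM=9
i=10 t=13 v=9: → [7,16); WM=10
i=11 t=4 v=9: DROP (t<10-3); WM=10
i=12 t=11 v=3: → [7,16); WM=10
i=13 t=17 v=5: → [17,20); WM=14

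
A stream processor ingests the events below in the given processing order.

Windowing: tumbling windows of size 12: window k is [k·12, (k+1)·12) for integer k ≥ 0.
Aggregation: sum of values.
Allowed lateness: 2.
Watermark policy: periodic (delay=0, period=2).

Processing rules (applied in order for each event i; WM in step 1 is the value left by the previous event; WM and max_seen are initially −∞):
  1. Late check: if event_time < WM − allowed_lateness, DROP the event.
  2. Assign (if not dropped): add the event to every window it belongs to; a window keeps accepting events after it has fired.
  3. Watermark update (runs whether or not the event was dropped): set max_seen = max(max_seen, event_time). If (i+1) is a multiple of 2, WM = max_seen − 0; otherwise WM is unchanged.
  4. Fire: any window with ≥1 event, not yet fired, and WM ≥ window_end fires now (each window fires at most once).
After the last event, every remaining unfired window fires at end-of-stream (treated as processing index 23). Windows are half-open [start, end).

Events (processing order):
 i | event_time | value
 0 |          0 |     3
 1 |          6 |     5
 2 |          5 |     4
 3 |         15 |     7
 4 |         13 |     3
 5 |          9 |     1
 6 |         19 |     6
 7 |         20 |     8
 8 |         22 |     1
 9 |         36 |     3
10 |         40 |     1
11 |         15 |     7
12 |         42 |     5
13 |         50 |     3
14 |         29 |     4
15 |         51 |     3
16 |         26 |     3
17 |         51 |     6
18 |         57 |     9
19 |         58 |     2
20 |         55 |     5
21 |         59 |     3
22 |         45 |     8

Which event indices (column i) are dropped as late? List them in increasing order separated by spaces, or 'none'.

5 11 14 16 20 22

i=0 t=0 v=3: → [0,12); WM=−∞
i=1 t=6 v=5: → [0,12); WM=6
i=2 t=5 v=4: → [0,12); WM=6
i=3 t=15 v=7: → [12,24); WM=15; [0,12) fires=12
i=4 t=13 v=3: → [12,24); WM=15
i=5 t=9 v=1: DROP (t<15-2); WM=15
i=6 t=19 v=6: → [12,24); WM=15
i=7 t=20 v=8: → [12,24); WM=20
i=8 t=22 v=1: → [12,24); WM=20
i=9 t=36 v=3: → [36,48); WM=36; [12,24) fires=25
i=10 t=40 v=1: → [36,48); WM=36
i=11 t=15 v=7: DROP (t<36-2); WM=40
i=12 t=42 v=5: → [36,48); WM=40
i=13 t=50 v=3: → [48,60); WM=50; [36,48) fires=9
i=14 t=29 v=4: DROP (t<50-2); WM=50
i=15 t=51 v=3: → [48,60); WM=51
i=16 t=26 v=3: DROP (t<51-2); WM=51
i=17 t=51 v=6: → [48,60); WM=51
i=18 t=57 v=9: → [48,60); WM=51
i=19 t=58 v=2: → [48,60); WM=58
i=20 t=55 v=5: DROP (t<58-2); WM=58
i=21 t=59 v=3: → [48,60); WM=59
i=22 t=45 v=8: DROP (t<59-2); WM=59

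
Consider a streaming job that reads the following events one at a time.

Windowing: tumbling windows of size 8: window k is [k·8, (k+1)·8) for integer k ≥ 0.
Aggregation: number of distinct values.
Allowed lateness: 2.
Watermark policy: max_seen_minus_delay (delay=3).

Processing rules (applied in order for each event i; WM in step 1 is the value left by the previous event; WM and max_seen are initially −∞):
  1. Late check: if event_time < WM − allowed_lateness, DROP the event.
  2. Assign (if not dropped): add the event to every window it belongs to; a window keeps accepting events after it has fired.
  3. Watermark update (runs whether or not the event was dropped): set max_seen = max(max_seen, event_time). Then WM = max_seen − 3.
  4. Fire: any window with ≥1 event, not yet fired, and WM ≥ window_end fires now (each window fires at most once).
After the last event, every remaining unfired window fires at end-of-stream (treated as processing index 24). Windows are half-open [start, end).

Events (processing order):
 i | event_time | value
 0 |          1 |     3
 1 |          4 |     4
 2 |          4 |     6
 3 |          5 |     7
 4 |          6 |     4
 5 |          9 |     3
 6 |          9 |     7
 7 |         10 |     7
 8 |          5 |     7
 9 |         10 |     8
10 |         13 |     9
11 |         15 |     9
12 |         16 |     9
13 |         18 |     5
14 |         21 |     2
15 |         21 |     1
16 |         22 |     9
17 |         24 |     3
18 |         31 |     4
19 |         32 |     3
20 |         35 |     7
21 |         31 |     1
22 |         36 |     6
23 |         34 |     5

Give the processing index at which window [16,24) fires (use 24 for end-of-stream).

i=0 t=1 v=3: → [0,8); WM=-2
i=1 t=4 v=4: → [0,8); WM=1
i=2 t=4 v=6: → [0,8); WM=1
i=3 t=5 v=7: → [0,8); WM=2
i=4 t=6 v=4: → [0,8); WM=3
i=5 t=9 v=3: → [8,16); WM=6
i=6 t=9 v=7: → [8,16); WM=6
i=7 t=10 v=7: → [8,16); WM=7
i=8 t=5 v=7: → [0,8); WM=7
i=9 t=10 v=8: → [8,16); WM=7
i=10 t=13 v=9: → [8,16); WM=10; [0,8) fires=4
i=11 t=15 v=9: → [8,16); WM=12
i=12 t=16 v=9: → [16,24); WM=13
i=13 t=18 v=5: → [16,24); WM=15
i=14 t=21 v=2: → [16,24); WM=18; [8,16) fires=4
i=15 t=21 v=1: → [16,24); WM=18
i=16 t=22 v=9: → [16,24); WM=19
i=17 t=24 v=3: → [24,32); WM=21
i=18 t=31 v=4: → [24,32); WM=28; [16,24) fires=4
i=19 t=32 v=3: → [32,40); WM=29
i=20 t=35 v=7: → [32,40); WM=32; [24,32) fires=2
i=21 t=31 v=1: → [24,32); WM=32
i=22 t=36 v=6: → [32,40); WM=33
i=23 t=34 v=5: → [32,40); WM=33

18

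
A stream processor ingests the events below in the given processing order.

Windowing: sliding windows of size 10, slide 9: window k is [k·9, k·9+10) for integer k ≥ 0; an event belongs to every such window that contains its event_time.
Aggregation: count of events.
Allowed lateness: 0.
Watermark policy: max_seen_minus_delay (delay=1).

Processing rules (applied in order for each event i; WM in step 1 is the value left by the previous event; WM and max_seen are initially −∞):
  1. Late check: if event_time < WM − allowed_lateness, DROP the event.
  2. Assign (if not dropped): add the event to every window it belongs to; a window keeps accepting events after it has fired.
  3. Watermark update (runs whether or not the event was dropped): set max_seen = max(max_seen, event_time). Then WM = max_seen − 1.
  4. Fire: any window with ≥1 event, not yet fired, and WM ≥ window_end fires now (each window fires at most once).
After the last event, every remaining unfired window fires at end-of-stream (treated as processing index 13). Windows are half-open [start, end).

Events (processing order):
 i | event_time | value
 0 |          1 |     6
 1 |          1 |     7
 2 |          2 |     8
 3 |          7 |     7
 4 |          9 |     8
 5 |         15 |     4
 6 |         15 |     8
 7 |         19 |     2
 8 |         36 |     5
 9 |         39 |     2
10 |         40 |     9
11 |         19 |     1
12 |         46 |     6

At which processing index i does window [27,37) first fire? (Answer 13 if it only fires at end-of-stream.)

9

i=0 t=1 v=6: → [0,10); WM=0
i=1 t=1 v=7: → [0,10); WM=0
i=2 t=2 v=8: → [0,10); WM=1
i=3 t=7 v=7: → [0,10); WM=6
i=4 t=9 v=8: → [9,19),[0,10); WM=8
i=5 t=15 v=4: → [9,19); WM=14; [0,10) fires=5
i=6 t=15 v=8: → [9,19); WM=14
i=7 t=19 v=2: → [18,28); WM=18
i=8 t=36 v=5: → [36,46),[27,37); WM=35; [9,19) fires=3 [18,28) fires=1
i=9 t=39 v=2: → [36,46); WM=38; [27,37) fires=1
i=10 t=40 v=9: → [36,46); WM=39
i=11 t=19 v=1: DROP (t<39-0); WM=39
i=12 t=46 v=6: → [45,55); WM=45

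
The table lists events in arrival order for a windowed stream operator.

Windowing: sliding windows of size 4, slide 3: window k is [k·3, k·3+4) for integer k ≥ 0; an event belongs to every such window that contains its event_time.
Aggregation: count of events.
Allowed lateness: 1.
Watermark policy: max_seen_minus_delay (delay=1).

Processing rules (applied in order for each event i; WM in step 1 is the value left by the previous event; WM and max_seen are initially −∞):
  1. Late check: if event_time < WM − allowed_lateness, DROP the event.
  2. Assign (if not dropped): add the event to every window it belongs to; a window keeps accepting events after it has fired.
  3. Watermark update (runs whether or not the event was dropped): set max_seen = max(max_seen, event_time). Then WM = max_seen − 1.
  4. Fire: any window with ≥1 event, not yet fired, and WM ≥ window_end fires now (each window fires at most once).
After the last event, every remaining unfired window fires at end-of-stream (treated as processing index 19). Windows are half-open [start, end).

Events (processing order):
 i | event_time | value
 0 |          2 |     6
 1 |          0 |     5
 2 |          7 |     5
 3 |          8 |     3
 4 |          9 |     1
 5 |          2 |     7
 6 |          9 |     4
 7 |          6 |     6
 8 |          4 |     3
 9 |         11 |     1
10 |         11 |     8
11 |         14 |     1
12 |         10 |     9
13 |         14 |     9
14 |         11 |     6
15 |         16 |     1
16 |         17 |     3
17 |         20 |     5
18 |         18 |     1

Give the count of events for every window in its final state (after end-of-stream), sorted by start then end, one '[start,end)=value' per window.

i=0 t=2 v=6: → [0,4); WM=1
i=1 t=0 v=5: → [0,4); WM=1
i=2 t=7 v=5: → [6,10); WM=6; [0,4) fires=2
i=3 t=8 v=3: → [6,10); WM=7
i=4 t=9 v=1: → [9,13),[6,10); WM=8
i=5 t=2 v=7: DROP (t<8-1); WM=8
i=6 t=9 v=4: → [9,13),[6,10); WM=8
i=7 t=6 v=6: DROP (t<8-1); WM=8
i=8 t=4 v=3: DROP (t<8-1); WM=8
i=9 t=11 v=1: → [9,13); WM=10; [6,10) fires=4
i=10 t=11 v=8: → [9,13); WM=10
i=11 t=14 v=1: → [12,16); WM=13; [9,13) fires=4
i=12 t=10 v=9: DROP (t<13-1); WM=13
i=13 t=14 v=9: → [12,16); WM=13
i=14 t=11 v=6: DROP (t<13-1); WM=13
i=15 t=16 v=1: → [15,19); WM=15
i=16 t=17 v=3: → [15,19); WM=16; [12,16) fires=2
i=17 t=20 v=5: → [18,22); WM=19; [15,19) fires=2
i=18 t=18 v=1: → [18,22),[15,19); WM=19

[0,4)=2 [6,10)=4 [9,13)=4 [12,16)=2 [15,19)=3 [18,22)=2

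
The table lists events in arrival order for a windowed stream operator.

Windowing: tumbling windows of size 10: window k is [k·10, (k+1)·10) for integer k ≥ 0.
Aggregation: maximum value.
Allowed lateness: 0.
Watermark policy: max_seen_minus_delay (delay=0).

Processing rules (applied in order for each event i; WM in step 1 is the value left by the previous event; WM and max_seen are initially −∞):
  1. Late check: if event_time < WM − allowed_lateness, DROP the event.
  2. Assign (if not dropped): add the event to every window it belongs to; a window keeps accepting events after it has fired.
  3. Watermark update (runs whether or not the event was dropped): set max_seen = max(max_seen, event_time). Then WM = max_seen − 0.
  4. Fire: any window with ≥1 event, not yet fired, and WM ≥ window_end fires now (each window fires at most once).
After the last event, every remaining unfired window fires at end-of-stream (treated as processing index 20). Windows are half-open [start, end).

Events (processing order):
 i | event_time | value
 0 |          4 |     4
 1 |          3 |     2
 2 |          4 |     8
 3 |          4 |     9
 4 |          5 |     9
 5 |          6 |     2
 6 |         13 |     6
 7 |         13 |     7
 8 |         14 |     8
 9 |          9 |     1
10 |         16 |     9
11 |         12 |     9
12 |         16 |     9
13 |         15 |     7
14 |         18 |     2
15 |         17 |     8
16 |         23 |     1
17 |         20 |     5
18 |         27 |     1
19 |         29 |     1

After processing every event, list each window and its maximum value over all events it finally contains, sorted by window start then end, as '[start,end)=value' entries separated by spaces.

i=0 t=4 v=4: → [0,10); WM=4
i=1 t=3 v=2: DROP (t<4-0); WM=4
i=2 t=4 v=8: → [0,10); WM=4
i=3 t=4 v=9: → [0,10); WM=4
i=4 t=5 v=9: → [0,10); WM=5
i=5 t=6 v=2: → [0,10); WM=6
i=6 t=13 v=6: → [10,20); WM=13; [0,10) fires=9
i=7 t=13 v=7: → [10,20); WM=13
i=8 t=14 v=8: → [10,20); WM=14
i=9 t=9 v=1: DROP (t<14-0); WM=14
i=10 t=16 v=9: → [10,20); WM=16
i=11 t=12 v=9: DROP (t<16-0); WM=16
i=12 t=16 v=9: → [10,20); WM=16
i=13 t=15 v=7: DROP (t<16-0); WM=16
i=14 t=18 v=2: → [10,20); WM=18
i=15 t=17 v=8: DROP (t<18-0); WM=18
i=16 t=23 v=1: → [20,30); WM=23; [10,20) fires=9
i=17 t=20 v=5: DROP (t<23-0); WM=23
i=18 t=27 v=1: → [20,30); WM=27
i=19 t=29 v=1: → [20,30); WM=29

[0,10)=9 [10,20)=9 [20,30)=1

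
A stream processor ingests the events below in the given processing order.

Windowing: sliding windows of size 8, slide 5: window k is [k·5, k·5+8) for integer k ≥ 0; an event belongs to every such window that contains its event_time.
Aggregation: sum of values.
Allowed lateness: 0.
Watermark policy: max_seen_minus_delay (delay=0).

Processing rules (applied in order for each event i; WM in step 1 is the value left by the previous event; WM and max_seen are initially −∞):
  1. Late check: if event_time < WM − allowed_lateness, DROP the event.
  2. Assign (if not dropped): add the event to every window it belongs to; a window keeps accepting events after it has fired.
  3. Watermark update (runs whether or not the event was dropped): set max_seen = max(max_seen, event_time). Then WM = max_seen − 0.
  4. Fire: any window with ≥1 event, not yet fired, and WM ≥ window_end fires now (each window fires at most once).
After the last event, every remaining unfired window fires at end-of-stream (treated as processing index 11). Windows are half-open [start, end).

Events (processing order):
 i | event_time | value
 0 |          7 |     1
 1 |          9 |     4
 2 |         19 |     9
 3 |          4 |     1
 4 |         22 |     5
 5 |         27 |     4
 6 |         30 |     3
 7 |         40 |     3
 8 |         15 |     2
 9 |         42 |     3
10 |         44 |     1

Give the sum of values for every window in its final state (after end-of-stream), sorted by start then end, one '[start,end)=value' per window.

i=0 t=7 v=1: → [5,13),[0,8); WM=7
i=1 t=9 v=4: → [5,13); WM=9; [0,8) fires=1
i=2 t=19 v=9: → [15,23); WM=19; [5,13) fires=5
i=3 t=4 v=1: DROP (t<19-0); WM=19
i=4 t=22 v=5: → [20,28),[15,23); WM=22
i=5 t=27 v=4: → [25,33),[20,28); WM=27; [15,23) fires=14
i=6 t=30 v=3: → [30,38),[25,33); WM=30; [20,28) fires=9
i=7 t=40 v=3: → [40,48),[35,43); WM=40; [25,33) fires=7 [30,38) fires=3
i=8 t=15 v=2: DROP (t<40-0); WM=40
i=9 t=42 v=3: → [40,48),[35,43); WM=42
i=10 t=44 v=1: → [40,48); WM=44; [35,43) fires=6

[0,8)=1 [5,13)=5 [15,23)=14 [20,28)=9 [25,33)=7 [30,38)=3 [35,43)=6 [40,48)=7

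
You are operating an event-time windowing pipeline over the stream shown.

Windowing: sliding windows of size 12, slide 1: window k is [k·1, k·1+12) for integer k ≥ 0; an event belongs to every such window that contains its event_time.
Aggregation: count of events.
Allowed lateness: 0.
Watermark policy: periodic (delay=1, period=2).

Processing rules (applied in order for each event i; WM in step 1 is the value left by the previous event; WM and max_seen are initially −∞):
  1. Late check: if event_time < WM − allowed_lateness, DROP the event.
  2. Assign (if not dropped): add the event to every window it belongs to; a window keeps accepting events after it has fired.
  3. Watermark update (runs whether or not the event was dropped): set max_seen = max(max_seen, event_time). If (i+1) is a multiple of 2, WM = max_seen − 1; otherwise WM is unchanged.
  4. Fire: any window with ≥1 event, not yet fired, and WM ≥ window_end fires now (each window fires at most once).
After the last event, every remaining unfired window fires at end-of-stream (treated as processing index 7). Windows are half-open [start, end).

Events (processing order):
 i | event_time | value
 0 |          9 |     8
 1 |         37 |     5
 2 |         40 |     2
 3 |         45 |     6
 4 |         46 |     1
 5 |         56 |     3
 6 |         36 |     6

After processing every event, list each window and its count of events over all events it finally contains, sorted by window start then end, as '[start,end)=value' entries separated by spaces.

[0,12)=1 [1,13)=1 [2,14)=1 [3,15)=1 [4,16)=1 [5,17)=1 [6,18)=1 [7,19)=1 [8,20)=1 [9,21)=1 [26,38)=1 [27,39)=1 [28,40)=1 [29,41)=2 [30,42)=2 [31,43)=2 [32,44)=2 [33,45)=2 [34,46)=3 [35,47)=4 [36,48)=4 [37,49)=4 [38,50)=3 [39,51)=3 [40,52)=3 [41,53)=2 [42,54)=2 [43,55)=2 [44,56)=2 [45,57)=3 [46,58)=2 [47,59)=1 [48,60)=1 [49,61)=1 [50,62)=1 [51,63)=1 [52,64)=1 [53,65)=1 [54,66)=1 [55,67)=1 [56,68)=1

i=0 t=9 v=8: → [9,21),[8,20),[7,19),[6,18),[5,17),[4,16),[3,15),[2,14),[1,13),[0,12); WM=−∞
i=1 t=37 v=5: → [37,49),[36,48),[35,47),[34,46),[33,45),[32,44),[31,43),[30,42),[29,41),[28,40),[27,39),[26,38); WM=36; [0,12) fires=1 [1,13) fires=1 [2,14) fires=1 [3,15) fires=1 [4,16) fires=1 [5,17) fires=1 [6,18) fires=1 [7,19) fires=1 [8,20) fires=1 [9,21) fires=1
i=2 t=40 v=2: → [40,52),[39,51),[38,50),[37,49),[36,48),[35,47),[34,46),[33,45),[32,44),[31,43),[30,42),[29,41); WM=36
i=3 t=45 v=6: → [45,57),[44,56),[43,55),[42,54),[41,53),[40,52),[39,51),[38,50),[37,49),[36,48),[35,47),[34,46); WM=44; [26,38) fires=1 [27,39) fires=1 [28,40) fires=1 [29,41) fires=2 [30,42) fires=2 [31,43) fires=2 [32,44) fires=2
i=4 t=46 v=1: → [46,58),[45,57),[44,56),[43,55),[42,54),[41,53),[40,52),[39,51),[38,50),[37,49),[36,48),[35,47); WM=44
i=5 t=56 v=3: → [56,68),[55,67),[54,66),[53,65),[52,64),[51,63),[50,62),[49,61),[48,60),[47,59),[46,58),[45,57); WM=55; [33,45) fires=2 [34,46) fires=3 [35,47) fires=4 [36,48) fires=4 [37,49) fires=4 [38,50) fires=3 [39,51) fires=3 [40,52) fires=3 [41,53) fires=2 [42,54) fires=2 [43,55) fires=2
i=6 t=36 v=6: DROP (t<55-0); WM=55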